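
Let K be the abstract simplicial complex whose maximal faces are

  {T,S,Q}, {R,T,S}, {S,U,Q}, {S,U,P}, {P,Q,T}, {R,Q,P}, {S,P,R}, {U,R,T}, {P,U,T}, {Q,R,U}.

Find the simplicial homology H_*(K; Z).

Take the total order P < Q < R < S < T < U on the vertex set. Then K (dimension 2) consists of the simplices:

  0-simplices (6): P, Q, R, S, T, U
  1-simplices (15): PQ, PR, PS, PT, PU, QR, QS, QT, QU, RS, RT, RU, ST, SU, TU
  2-simplices (10): PQR, PQT, PRS, PSU, PTU, QRU, QST, QSU, RST, RTU

Hence C_0 ≅ Z^6, C_1 ≅ Z^15, C_2 ≅ Z^10.

Boundary ∂_1: C_1 → C_0 maps an edge to its endpoints' difference, ∂[p,q] = q − p. For instance
  ∂QR = R − Q.
As a 6×15 matrix over Z this has rank 5, with invariant factors (1,1,1,1,1).

The boundary map ∂_2: C_2 → C_1 sends each 2-simplex [p,q,r] to [q,r] − [p,r] + [p,q]. For instance
  ∂PRS = RS − PS + PR,
  ∂PQR = QR − PR + PQ.
The 15×10 boundary matrix has rank 10 and Smith normal form diag(1,1,1,1,1,1,1,1,1,2).

Reading off H_k = ker ∂_k / im ∂_{k+1}:

  H_0: rank C_0 − rank ∂_1 = 6 − 5 = 1, and the invariant factors of ∂_1 are all 1, so H_0 = Z.
  H_1: rank ker ∂_1 − rank ∂_2 = (15 − 5) − 10 = 0, and ∂_2 has invariant factor 2 > 1, so H_1 = Z/2.
  H_2: rank ker ∂_2 − rank ∂_3 = (10 − 10) − 0 = 0, and there is no ∂_3, so H_2 = 0.

H_0 ≅ Z,  H_1 ≅ Z/2,  H_2 = 0.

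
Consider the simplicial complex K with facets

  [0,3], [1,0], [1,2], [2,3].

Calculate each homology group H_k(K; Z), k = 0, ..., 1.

We work with the vertex ordering 0 < 1 < 2 < 3. The simplices of K, each written with vertices in increasing order, are:

  0-simplices (4): [0], [1], [2], [3]
  1-simplices (4): [0,1], [0,3], [1,2], [2,3]

giving chain groups C_0 ≅ Z^4, C_1 ≅ Z^4.

∂_1: C_1 → C_0 sends each edge [p,q] (with p < q) to q − p. For instance
  ∂[1,2] = [2] − [1].
As a 4×4 matrix over Z this has rank 3, with invariant factors (1,1,1).

From H_k ≅ ker(∂_k) / im(∂_{k+1}) we obtain:

  H_0: rank C_0 − rank ∂_1 = 4 − 3 = 1, and the invariant factors of ∂_1 are all 1, so H_0 = Z.
  H_1: rank ker ∂_1 − rank ∂_2 = (4 − 3) − 0 = 1, and there is no ∂_2, so H_1 = Z.

As a check, the Euler characteristic is 4 − 4 = 0, which agrees with 1 − 1 = 0.

H_0 ≅ Z,  H_1 ≅ Z.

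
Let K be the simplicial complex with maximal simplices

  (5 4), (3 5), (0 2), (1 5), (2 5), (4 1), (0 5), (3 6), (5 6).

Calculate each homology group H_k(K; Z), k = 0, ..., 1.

H_0 = Z,  H_1 = Z^3.

We work with the vertex ordering 0 < 1 < 2 < 3 < 4 < 5 < 6. The simplices of K, each written with vertices in increasing order, are:

  0-simplices (7): [0], [1], [2], [3], [4], [5], [6]
  1-simplices (9): [0,2], [0,5], [1,4], [1,5], [2,5], [3,5], [3,6], [4,5], [5,6]

so the chain groups are C_0 ≅ Z^7, C_1 ≅ Z^9.

The boundary map ∂_1: C_1 → C_0 is given by ∂[p,q] = [q] − [p].
The resulting 7×9 matrix has rank 6, and its Smith normal form has invariant factors (1,1,1,1,1,1).

Computing H_k = (kernel of ∂_k) / (image of ∂_{k+1}):

  H_0: rank C_0 − rank ∂_1 = 7 − 6 = 1, and the invariant factors of ∂_1 are all 1, so H_0 = Z.
  H_1: rank ker ∂_1 − rank ∂_2 = (9 − 6) − 0 = 3, and there is no ∂_2, so H_1 = Z^3.

(K is a triangulation of a wedge of 3 circles.)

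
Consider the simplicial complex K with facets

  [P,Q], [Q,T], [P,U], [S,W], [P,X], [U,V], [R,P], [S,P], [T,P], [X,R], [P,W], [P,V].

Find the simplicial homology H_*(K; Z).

K has 9 vertices, 12 edges.
rank ∂_0 = 0, rank ∂_1 = 8 ⇒ b_0 = 9 − 0 − 8 = 1; all invariant factors of ∂_1 are 1 so no torsion. So H_0 ≅ Z.
rank ∂_1 = 8, rank ∂_2 = 0 ⇒ b_1 = 12 − 8 − 0 = 4. So H_1 ≅ Z^4.

H_0 = Z,  H_1 = Z^4.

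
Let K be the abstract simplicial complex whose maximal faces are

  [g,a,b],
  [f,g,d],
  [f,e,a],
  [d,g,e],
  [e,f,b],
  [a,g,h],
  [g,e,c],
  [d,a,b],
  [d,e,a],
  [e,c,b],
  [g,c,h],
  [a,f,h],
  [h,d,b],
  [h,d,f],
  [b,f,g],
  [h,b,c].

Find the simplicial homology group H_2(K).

Take the total order a < b < c < d < e < f < g < h on the vertex set. Then K (dimension 2) consists of the simplices:

  0-simplices (8): a, b, c, d, e, f, g, h
  1-simplices (24): ab, ad, ae, af, ag, ah, bc, bd, be, bf, bg, bh, ce, cg, ch, de, df, dg, dh, ef, eg, fg, fh, gh
  2-simplices (16): abd, abg, ade, aef, afh, agh, bce, bch, bdh, bef, bfg, ceg, cgh, deg, dfg, dfh

giving chain groups C_0 ≅ Z^8, C_1 ≅ Z^24, C_2 ≅ Z^16.

Boundary ∂_1: C_1 → C_0 maps an edge to its endpoints' difference, ∂[p,q] = q − p. For instance
  ∂ag = g − a.
This gives a 8×24 integer matrix of rank 7; reducing to Smith normal form yields diagonal entries (1,1,1,1,1,1,1).

Boundary ∂_2: C_2 → C_1 acts by ∂[p,q,r] = [q,r] − [p,r] + [p,q]. For instance
  ∂bch = ch − bh + bc,
  ∂agh = gh − ah + ag.
The resulting 24×16 matrix has rank 15, and its Smith normal form has invariant factors (1,1,1,1,1,1,1,1,1,1,1,1,1,1,1).

Reading off H_k = ker ∂_k / im ∂_{k+1}:

  H_2: rank ker ∂_2 − rank ∂_3 = (16 − 15) − 0 = 1, and there is no ∂_3, so H_2 = Z.

H_2 = Z.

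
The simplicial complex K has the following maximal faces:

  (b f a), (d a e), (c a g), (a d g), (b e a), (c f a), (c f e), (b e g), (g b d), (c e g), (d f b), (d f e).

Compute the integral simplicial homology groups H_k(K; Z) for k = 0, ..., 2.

We work with the vertex ordering a < b < c < d < e < f < g. The simplices of K, each written with vertices in increasing order, are:

  0-simplices (7): a, b, c, d, e, f, g
  1-simplices (18): ab, ac, ad, ae, af, ag, bd, be, bf, bg, ce, cf, cg, de, df, dg, ef, eg
  2-simplices (12): abe, abf, acf, acg, ade, adg, bdf, bdg, beg, cef, ceg, def

giving chain groups C_0 ≅ Z^7, C_1 ≅ Z^18, C_2 ≅ Z^12.

Boundary ∂_1: C_1 → C_0 maps an edge to its endpoints' difference, ∂[p,q] = q − p.
The 7×18 boundary matrix has rank 6 and Smith normal form diag(1,1,1,1,1,1).

∂_2: C_2 → C_1 sends each 2-simplex [p,q,r] to [q,r] − [p,r] + [p,q]. For instance
  ∂abf = bf − af + ab,
  ∂beg = eg − bg + be.
The resulting 18×12 matrix has rank 12, and its Smith normal form has invariant factors (1,1,1,1,1,1,1,1,1,1,1,2).

Reading off H_k = ker ∂_k / im ∂_{k+1}:

  H_0: rank C_0 − rank ∂_1 = 7 − 6 = 1, and the invariant factors of ∂_1 are all 1, so H_0 ≅ Z.
  H_1: rank ker ∂_1 − rank ∂_2 = (18 − 6) − 12 = 0, and ∂_2 has invariant factor 2 > 1, so H_1 ≅ Z/2.
  H_2: rank ker ∂_2 − rank ∂_3 = (12 − 12) − 0 = 0, and there is no ∂_3, so H_2 ≅ 0.

H_0 = Z,  H_1 = Z/2,  H_2 = 0.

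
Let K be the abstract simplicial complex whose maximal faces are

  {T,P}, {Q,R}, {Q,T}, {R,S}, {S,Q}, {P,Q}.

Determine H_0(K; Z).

Order the vertices as P < Q < R < S < T. Listing each simplex with vertices in this order, K has dimension 1 with simplices:

  0-simplices (5): P, Q, R, S, T
  1-simplices (6): PQ, PT, QR, QS, QT, RS

so the chain groups are C_0 ≅ Z^5, C_1 ≅ Z^6.

The boundary map ∂_1: C_1 → C_0 sends each edge [p,q] (with p < q) to q − p. For instance
  ∂RS = S − R.
The resulting 5×6 matrix has rank 4, and its Smith normal form has invariant factors (1,1,1,1).

Now H_k = ker ∂_k / im ∂_{k+1}, so:

  H_0: rank C_0 − rank ∂_1 = 5 − 4 = 1, and the invariant factors of ∂_1 are all 1, so H_0 ≅ Z.

H_0 ≅ Z.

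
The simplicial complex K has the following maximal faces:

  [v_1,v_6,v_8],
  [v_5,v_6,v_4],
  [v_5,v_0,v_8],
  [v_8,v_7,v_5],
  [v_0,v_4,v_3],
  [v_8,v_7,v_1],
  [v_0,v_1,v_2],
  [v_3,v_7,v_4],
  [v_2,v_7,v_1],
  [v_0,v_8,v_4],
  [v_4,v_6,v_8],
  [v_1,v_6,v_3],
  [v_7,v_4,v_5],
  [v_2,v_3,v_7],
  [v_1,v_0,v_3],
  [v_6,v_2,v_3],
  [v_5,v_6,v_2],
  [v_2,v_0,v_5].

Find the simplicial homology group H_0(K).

H_0 = Z.

We work with the vertex ordering v_0 < v_1 < v_2 < v_3 < v_4 < v_5 < v_6 < v_7 < v_8. The simplices of K, each written with vertices in increasing order, are:

  0-simplices (9): [v_0], [v_1], [v_2], [v_3], [v_4], [v_5], [v_6], [v_7], [v_8]
  1-simplices (27): (27 of them)
  2-simplices (18): (18 of them)

giving chain groups C_0 ≅ Z^9, C_1 ≅ Z^27, C_2 ≅ Z^18.

Boundary ∂_1: C_1 → C_0 maps an edge to its endpoints' difference, ∂[p,q] = q − p. For instance
  ∂[v_5,v_6] = [v_6] − [v_5].
The 9×27 boundary matrix has rank 8 and Smith normal form diag(1,1,1,1,1,1,1,1).

The boundary map ∂_2: C_2 → C_1 sends each 2-simplex [p,q,r] to [q,r] − [p,r] + [p,q]. For instance
  ∂[v_4,v_5,v_6] = [v_5,v_6] − [v_4,v_6] + [v_4,v_5],
  ∂[v_0,v_1,v_2] = [v_1,v_2] − [v_0,v_2] + [v_0,v_1].
The resulting 27×18 matrix has rank 18, and its Smith normal form has invariant factors (1,1,1,1,1,1,1,1,1,1,1,1,1,1,1,1,1,2).

Computing H_k = (kernel of ∂_k) / (image of ∂_{k+1}):

  H_0: rank C_0 − rank ∂_1 = 9 − 8 = 1, and the invariant factors of ∂_1 are all 1, so H_0 ≅ Z.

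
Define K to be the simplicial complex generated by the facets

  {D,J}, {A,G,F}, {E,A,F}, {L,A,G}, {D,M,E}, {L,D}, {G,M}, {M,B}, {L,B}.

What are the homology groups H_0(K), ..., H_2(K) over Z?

H_0 = Z,  H_1 = Z^3,  H_2 = 0.

Take the total order A < B < D < E < F < G < J < L < M on the vertex set. Then K (dimension 2) consists of the simplices:

  0-simplices (9): A, B, D, E, F, G, J, L, M
  1-simplices (15): AE, AF, AG, AL, BL, BM, DE, DJ, DL, DM, EF, EM, FG, GL, GM
  2-simplices (4): AEF, AFG, AGL, DEM

giving chain groups C_0 ≅ Z^9, C_1 ≅ Z^15, C_2 ≅ Z^4.

Boundary ∂_1: C_1 → C_0 is given by ∂[p,q] = [q] − [p].
As a 9×15 matrix over Z this has rank 8, with invariant factors (1,1,1,1,1,1,1,1).

Boundary ∂_2: C_2 → C_1 acts by ∂[p,q,r] = [q,r] − [p,r] + [p,q]. For instance
  ∂DEM = EM − DM + DE,
  ∂AEF = EF − AF + AE.
The resulting 15×4 matrix has rank 4, and its Smith normal form has invariant factors (1,1,1,1).

From H_k ≅ ker(∂_k) / im(∂_{k+1}) we obtain:

  H_0: rank C_0 − rank ∂_1 = 9 − 8 = 1, and the invariant factors of ∂_1 are all 1, so H_0 ≅ Z.
  H_1: rank ker ∂_1 − rank ∂_2 = (15 − 8) − 4 = 3, and the invariant factors of ∂_2 are all 1, so H_1 ≅ Z^3.
  H_2: rank ker ∂_2 − rank ∂_3 = (4 − 4) − 0 = 0, and there is no ∂_3, so H_2 ≅ 0.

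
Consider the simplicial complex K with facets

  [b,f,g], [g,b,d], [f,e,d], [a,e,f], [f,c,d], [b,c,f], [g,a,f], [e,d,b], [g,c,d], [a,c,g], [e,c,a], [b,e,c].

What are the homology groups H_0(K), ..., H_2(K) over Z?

Order the vertices as a < b < c < d < e < f < g. Listing each simplex with vertices in this order, K has dimension 2 with simplices:

  0-simplices (7): a, b, c, d, e, f, g
  1-simplices (18): ac, ae, af, ag, bc, bd, be, bf, bg, cd, ce, cf, cg, de, df, dg, ef, fg
  2-simplices (12): ace, acg, aef, afg, bce, bcf, bde, bdg, bfg, cdf, cdg, def

giving chain groups C_0 ≅ Z^7, C_1 ≅ Z^18, C_2 ≅ Z^12.

Boundary ∂_1: C_1 → C_0 maps an edge to its endpoints' difference, ∂[p,q] = q − p.
This gives a 7×18 integer matrix of rank 6; reducing to Smith normal form yields diagonal entries (1,1,1,1,1,1).

Boundary ∂_2: C_2 → C_1 acts by ∂[p,q,r] = [q,r] − [p,r] + [p,q]. For instance
  ∂bde = de − be + bd,
  ∂cdf = df − cf + cd.
This gives a 18×12 integer matrix of rank 12; reducing to Smith normal form yields diagonal entries (1,1,1,1,1,1,1,1,1,1,1,2).

Now H_k = ker ∂_k / im ∂_{k+1}, so:

  H_0: rank C_0 − rank ∂_1 = 7 − 6 = 1, and the invariant factors of ∂_1 are all 1, so H_0 ≅ Z.
  H_1: rank ker ∂_1 − rank ∂_2 = (18 − 6) − 12 = 0, and ∂_2 has invariant factor 2 > 1, so H_1 ≅ Z/2.
  H_2: rank ker ∂_2 − rank ∂_3 = (12 − 12) − 0 = 0, and there is no ∂_3, so H_2 ≅ 0.

As a check, the Euler characteristic is 7 − 18 + 12 = 1, which agrees with 1 − 0 + 0 = 1.

H_0 = Z,  H_1 = Z/2,  H_2 = 0.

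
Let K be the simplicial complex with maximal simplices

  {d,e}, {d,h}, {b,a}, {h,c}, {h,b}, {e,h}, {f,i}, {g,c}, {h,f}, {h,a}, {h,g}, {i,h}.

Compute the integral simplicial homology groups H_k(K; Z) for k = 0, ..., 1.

We work with the vertex ordering a < b < c < d < e < f < g < h < i. The simplices of K, each written with vertices in increasing order, are:

  0-simplices (9): a, b, c, d, e, f, g, h, i
  1-simplices (12): ab, ah, bh, cg, ch, de, dh, eh, fh, fi, gh, hi

Hence C_0 ≅ Z^9, C_1 ≅ Z^12.

∂_1: C_1 → C_0 maps an edge to its endpoints' difference, ∂[p,q] = q − p. For instance
  ∂ch = h − c.
The 9×12 boundary matrix has rank 8 and Smith normal form diag(1,1,1,1,1,1,1,1).

Now H_k = ker ∂_k / im ∂_{k+1}, so:

  H_0: rank C_0 − rank ∂_1 = 9 − 8 = 1, and the invariant factors of ∂_1 are all 1, so H_0 ≅ Z.
  H_1: rank ker ∂_1 − rank ∂_2 = (12 − 8) − 0 = 4, and there is no ∂_2, so H_1 ≅ Z^4.

H_0 = Z,  H_1 = Z^4.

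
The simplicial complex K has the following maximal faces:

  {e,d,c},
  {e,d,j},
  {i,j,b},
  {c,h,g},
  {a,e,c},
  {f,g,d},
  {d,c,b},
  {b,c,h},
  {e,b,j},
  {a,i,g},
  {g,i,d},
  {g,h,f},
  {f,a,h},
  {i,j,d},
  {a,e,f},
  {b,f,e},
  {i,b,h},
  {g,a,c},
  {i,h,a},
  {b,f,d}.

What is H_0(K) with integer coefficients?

Order the vertices as a < b < c < d < e < f < g < h < i < j. Listing each simplex with vertices in this order, K has dimension 2 with simplices:

  0-simplices (10): a, b, c, d, e, f, g, h, i, j
  1-simplices (30): ac, ae, af, ag, ah, ai, bc, bd, be, bf, bh, bi, bj, cd, ce, cg, ch, de, df, dg, di, dj, ef, ej, fg, fh, gh, gi, hi, ij
  2-simplices (20): ace, acg, aef, afh, agi, ahi, bcd, bch, bdf, bef, bej, bhi, bij, cde, cgh, dej, dfg, dgi, dij, fgh

giving chain groups C_0 ≅ Z^10, C_1 ≅ Z^30, C_2 ≅ Z^20.

The boundary map ∂_1: C_1 → C_0 sends each edge [p,q] (with p < q) to q − p. For instance
  ∂fh = h − f.
The 10×30 boundary matrix has rank 9 and Smith normal form diag(1,1,1,1,1,1,1,1,1).

∂_2: C_2 → C_1 maps a triangle to the signed sum of its edges. For instance
  ∂bij = ij − bj + bi,
  ∂afh = fh − ah + af.
The 30×20 boundary matrix has rank 20 and Smith normal form diag(1,1,1,1,1,1,1,1,1,1,1,1,1,1,1,1,1,1,1,2).

Reading off H_k = ker ∂_k / im ∂_{k+1}:

  H_0: rank C_0 − rank ∂_1 = 10 − 9 = 1, and the invariant factors of ∂_1 are all 1, so H_0 = Z.

(K is a triangulation of the Klein bottle.)

H_0 = Z.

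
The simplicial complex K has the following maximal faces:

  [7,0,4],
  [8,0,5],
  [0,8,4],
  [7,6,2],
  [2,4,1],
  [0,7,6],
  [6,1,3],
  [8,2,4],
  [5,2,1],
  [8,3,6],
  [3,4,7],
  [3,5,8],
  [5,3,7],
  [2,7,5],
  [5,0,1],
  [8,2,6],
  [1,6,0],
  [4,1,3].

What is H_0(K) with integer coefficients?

Take the total order 0 < 1 < 2 < 3 < 4 < 5 < 6 < 7 < 8 on the vertex set. Then K (dimension 2) consists of the simplices:

  0-simplices (9): [0], [1], [2], [3], [4], [5], [6], [7], [8]
  1-simplices (27): (27 of them)
  2-simplices (18): [0,1,5], [0,1,6], [0,4,7], [0,4,8], [0,5,8], [0,6,7], [1,2,4], [1,2,5], [1,3,4], [1,3,6], [2,4,8], [2,5,7], [2,6,7], [2,6,8], [3,4,7], [3,5,7], [3,5,8], [3,6,8]

giving chain groups C_0 ≅ Z^9, C_1 ≅ Z^27, C_2 ≅ Z^18.

Boundary ∂_1: C_1 → C_0 sends each edge [p,q] (with p < q) to q − p.
The resulting 9×27 matrix has rank 8, and its Smith normal form has invariant factors (1,1,1,1,1,1,1,1).

∂_2: C_2 → C_1 maps a triangle to the signed sum of its edges. For instance
  ∂[3,4,7] = [4,7] − [3,7] + [3,4],
  ∂[2,4,8] = [4,8] − [2,8] + [2,4].
The 27×18 boundary matrix has rank 17 and Smith normal form diag(1,1,1,1,1,1,1,1,1,1,1,1,1,1,1,1,1).

Computing H_k = (kernel of ∂_k) / (image of ∂_{k+1}):

  H_0: rank C_0 − rank ∂_1 = 9 − 8 = 1, and the invariant factors of ∂_1 are all 1, so H_0 = Z.

H_0 = Z.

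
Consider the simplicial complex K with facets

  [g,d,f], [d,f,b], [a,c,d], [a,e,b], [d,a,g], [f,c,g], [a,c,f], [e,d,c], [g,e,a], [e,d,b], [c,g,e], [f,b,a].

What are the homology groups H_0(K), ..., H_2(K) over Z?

H_0 = Z,  H_1 = Z_2,  H_2 = 0.

Fix the vertex order a < b < c < d < e < f < g and write every simplex with vertices in increasing order. Then dim K = 2 and the simplices of K are:

  0-simplices (7): a, b, c, d, e, f, g
  1-simplices (18): ab, ac, ad, ae, af, ag, bd, be, bf, cd, ce, cf, cg, de, df, dg, eg, fg
  2-simplices (12): abe, abf, acd, acf, adg, aeg, bde, bdf, cde, ceg, cfg, dfg

giving chain groups C_0 ≅ Z^7, C_1 ≅ Z^18, C_2 ≅ Z^12.

Boundary ∂_1: C_1 → C_0 maps an edge to its endpoints' difference, ∂[p,q] = q − p. For instance
  ∂ce = e − c.
The 7×18 boundary matrix has rank 6 and Smith normal form diag(1,1,1,1,1,1).

Boundary ∂_2: C_2 → C_1 acts by ∂[p,q,r] = [q,r] − [p,r] + [p,q]. For instance
  ∂bdf = df − bf + bd,
  ∂acd = cd − ad + ac.
The 18×12 boundary matrix has rank 12 and Smith normal form diag(1,1,1,1,1,1,1,1,1,1,1,2).

Computing H_k = (kernel of ∂_k) / (image of ∂_{k+1}):

  H_0: rank C_0 − rank ∂_1 = 7 − 6 = 1, and the invariant factors of ∂_1 are all 1, so H_0 ≅ Z.
  H_1: rank ker ∂_1 − rank ∂_2 = (18 − 6) − 12 = 0, and ∂_2 has invariant factor 2 > 1, so H_1 ≅ Z_2.
  H_2: rank ker ∂_2 − rank ∂_3 = (12 − 12) − 0 = 0, and there is no ∂_3, so H_2 ≅ 0.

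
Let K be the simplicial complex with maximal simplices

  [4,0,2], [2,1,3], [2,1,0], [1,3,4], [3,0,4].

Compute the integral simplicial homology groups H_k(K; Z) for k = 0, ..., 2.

H_0 = Z,  H_1 = Z,  H_2 = 0.

Take the total order 0 < 1 < 2 < 3 < 4 on the vertex set. Then K (dimension 2) consists of the simplices:

  0-simplices (5): [0], [1], [2], [3], [4]
  1-simplices (10): [0,1], [0,2], [0,3], [0,4], [1,2], [1,3], [1,4], [2,3], [2,4], [3,4]
  2-simplices (5): [0,1,2], [0,2,4], [0,3,4], [1,2,3], [1,3,4]

giving chain groups C_0 ≅ Z^5, C_1 ≅ Z^10, C_2 ≅ Z^5.

∂_1: C_1 → C_0 sends each edge [p,q] (with p < q) to q − p. For instance
  ∂[1,4] = [4] − [1].
As a 5×10 matrix over Z this has rank 4, with invariant factors (1,1,1,1).

Boundary ∂_2: C_2 → C_1 acts by ∂[p,q,r] = [q,r] − [p,r] + [p,q]. For instance
  ∂[1,2,3] = [2,3] − [1,3] + [1,2],
  ∂[1,3,4] = [3,4] − [1,4] + [1,3].
The 10×5 boundary matrix has rank 5 and Smith normal form diag(1,1,1,1,1).

Computing H_k = (kernel of ∂_k) / (image of ∂_{k+1}):

  H_0: rank C_0 − rank ∂_1 = 5 − 4 = 1, and the invariant factors of ∂_1 are all 1, so H_0 = Z.
  H_1: rank ker ∂_1 − rank ∂_2 = (10 − 4) − 5 = 1, and the invariant factors of ∂_2 are all 1, so H_1 = Z.
  H_2: rank ker ∂_2 − rank ∂_3 = (5 − 5) − 0 = 0, and there is no ∂_3, so H_2 = 0.

As a check, the Euler characteristic is 5 − 10 + 5 = 0, which agrees with 1 − 1 + 0 = 0.
(K is a triangulation of the Möbius band.)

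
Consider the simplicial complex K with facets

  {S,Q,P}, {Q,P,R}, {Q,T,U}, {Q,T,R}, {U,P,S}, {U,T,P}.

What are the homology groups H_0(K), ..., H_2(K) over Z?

We work with the vertex ordering P < Q < R < S < T < U. The simplices of K, each written with vertices in increasing order, are:

  0-simplices (6): P, Q, R, S, T, U
  1-simplices (12): PQ, PR, PS, PT, PU, QR, QS, QT, QU, RT, SU, TU
  2-simplices (6): PQR, PQS, PSU, PTU, QRT, QTU

so the chain groups are C_0 ≅ Z^6, C_1 ≅ Z^12, C_2 ≅ Z^6.

∂_1: C_1 → C_0 maps an edge to its endpoints' difference, ∂[p,q] = q − p. For instance
  ∂QS = S − Q.
The 6×12 boundary matrix has rank 5 and Smith normal form diag(1,1,1,1,1).

Boundary ∂_2: C_2 → C_1 sends each 2-simplex [p,q,r] to [q,r] − [p,r] + [p,q]. For instance
  ∂PSU = SU − PU + PS,
  ∂QRT = RT − QT + QR.
This gives a 12×6 integer matrix of rank 6; reducing to Smith normal form yields diagonal entries (1,1,1,1,1,1).

From H_k ≅ ker(∂_k) / im(∂_{k+1}) we obtain:

  H_0: rank C_0 − rank ∂_1 = 6 − 5 = 1, and the invariant factors of ∂_1 are all 1, so H_0 = Z.
  H_1: rank ker ∂_1 − rank ∂_2 = (12 − 5) − 6 = 1, and the invariant factors of ∂_2 are all 1, so H_1 = Z.
  H_2: rank ker ∂_2 − rank ∂_3 = (6 − 6) − 0 = 0, and there is no ∂_3, so H_2 = 0.

H_0 = Z,  H_1 = Z,  H_2 = 0.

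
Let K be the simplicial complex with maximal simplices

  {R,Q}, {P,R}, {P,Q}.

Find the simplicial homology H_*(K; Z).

H_0 = Z,  H_1 = Z.

We work with the vertex ordering P < Q < R. The simplices of K, each written with vertices in increasing order, are:

  0-simplices (3): P, Q, R
  1-simplices (3): PQ, PR, QR

giving chain groups C_0 ≅ Z^3, C_1 ≅ Z^3.

The boundary map ∂_1: C_1 → C_0 maps an edge to its endpoints' difference, ∂[p,q] = q − p. For instance
  ∂QR = R − Q.
This gives a 3×3 integer matrix of rank 2; reducing to Smith normal form yields diagonal entries (1,1).

Computing H_k = (kernel of ∂_k) / (image of ∂_{k+1}):

  H_0: rank C_0 − rank ∂_1 = 3 − 2 = 1, and the invariant factors of ∂_1 are all 1, so H_0 = Z.
  H_1: rank ker ∂_1 − rank ∂_2 = (3 − 2) − 0 = 1, and there is no ∂_2, so H_1 = Z.

As a check, the Euler characteristic is 3 − 3 = 0, which agrees with 1 − 1 = 0.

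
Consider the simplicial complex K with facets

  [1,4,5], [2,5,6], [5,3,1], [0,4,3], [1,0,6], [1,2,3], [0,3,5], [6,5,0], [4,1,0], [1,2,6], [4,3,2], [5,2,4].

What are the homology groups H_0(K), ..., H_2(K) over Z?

Take the total order 0 < 1 < 2 < 3 < 4 < 5 < 6 on the vertex set. Then K (dimension 2) consists of the simplices:

  0-simplices (7): [0], [1], [2], [3], [4], [5], [6]
  1-simplices (18): [0,1], [0,3], [0,4], [0,5], [0,6], [1,2], [1,3], [1,4], [1,5], [1,6], [2,3], [2,4], [2,5], [2,6], [3,4], [3,5], [4,5], [5,6]
  2-simplices (12): [0,1,4], [0,1,6], [0,3,4], [0,3,5], [0,5,6], [1,2,3], [1,2,6], [1,3,5], [1,4,5], [2,3,4], [2,4,5], [2,5,6]

Hence C_0 ≅ Z^7, C_1 ≅ Z^18, C_2 ≅ Z^12.

Boundary ∂_1: C_1 → C_0 sends each edge [p,q] (with p < q) to q − p. For instance
  ∂[1,6] = [6] − [1].
As a 7×18 matrix over Z this has rank 6, with invariant factors (1,1,1,1,1,1).

The boundary map ∂_2: C_2 → C_1 acts by ∂[p,q,r] = [q,r] − [p,r] + [p,q]. For instance
  ∂[1,4,5] = [4,5] − [1,5] + [1,4],
  ∂[0,3,4] = [3,4] − [0,4] + [0,3].
This gives a 18×12 integer matrix of rank 12; reducing to Smith normal form yields diagonal entries (1,1,1,1,1,1,1,1,1,1,1,2).

Reading off H_k = ker ∂_k / im ∂_{k+1}:

  H_0: rank C_0 − rank ∂_1 = 7 − 6 = 1, and the invariant factors of ∂_1 are all 1, so H_0 ≅ Z.
  H_1: rank ker ∂_1 − rank ∂_2 = (18 − 6) − 12 = 0, and ∂_2 has invariant factor 2 > 1, so H_1 ≅ Z_2.
  H_2: rank ker ∂_2 − rank ∂_3 = (12 − 12) − 0 = 0, and there is no ∂_3, so H_2 ≅ 0.

H_0 = Z,  H_1 = Z_2,  H_2 = 0.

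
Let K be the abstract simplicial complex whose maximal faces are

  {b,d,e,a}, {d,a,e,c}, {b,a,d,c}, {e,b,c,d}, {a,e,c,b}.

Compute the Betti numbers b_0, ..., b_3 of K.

b_0 = 1, b_1 = 0, b_2 = 0, b_3 = 1.

Order the vertices as a < b < c < d < e. Listing each simplex with vertices in this order, K has dimension 3 with simplices:

  0-simplices (5): a, b, c, d, e
  1-simplices (10): ab, ac, ad, ae, bc, bd, be, cd, ce, de
  2-simplices (10): abc, abd, abe, acd, ace, ade, bcd, bce, bde, cde
  3-simplices (5): abcd, abce, abde, acde, bcde

so the chain groups are C_0 ≅ Z^5, C_1 ≅ Z^10, C_2 ≅ Z^10, C_3 ≅ Z^5.

Boundary ∂_1: C_1 → C_0 is given by ∂[p,q] = [q] − [p]. For instance
  ∂ad = d − a.
As a 5×10 matrix over Z this has rank 4, with invariant factors (1,1,1,1).

The boundary map ∂_2: C_2 → C_1 maps a triangle to the signed sum of its edges. For instance
  ∂acd = cd − ad + ac,
  ∂ade = de − ae + ad.
The 10×10 boundary matrix has rank 6 and Smith normal form diag(1,1,1,1,1,1).

The boundary map ∂_3: C_3 → C_2 sends each 3-simplex σ to the alternating sum Σ_i (−1)^i (σ with its i-th vertex removed). For instance
  ∂abce = bce − ace + abe − abc,
  ∂acde = cde − ade + ace − acd.
As a 10×5 matrix over Z this has rank 4, with invariant factors (1,1,1,1).

Computing H_k = (kernel of ∂_k) / (image of ∂_{k+1}):

  H_0: rank C_0 − rank ∂_1 = 5 − 4 = 1, and the invariant factors of ∂_1 are all 1, so H_0 ≅ Z.
  H_1: rank ker ∂_1 − rank ∂_2 = (10 − 4) − 6 = 0, and the invariant factors of ∂_2 are all 1, so H_1 ≅ 0.
  H_2: rank ker ∂_2 − rank ∂_3 = (10 − 6) − 4 = 0, and the invariant factors of ∂_3 are all 1, so H_2 ≅ 0.
  H_3: rank ker ∂_3 − rank ∂_4 = (5 − 4) − 0 = 1, and there is no ∂_4, so H_3 ≅ Z.

Hence the Betti numbers are b_0 = 1, b_1 = 0, b_2 = 0, b_3 = 1.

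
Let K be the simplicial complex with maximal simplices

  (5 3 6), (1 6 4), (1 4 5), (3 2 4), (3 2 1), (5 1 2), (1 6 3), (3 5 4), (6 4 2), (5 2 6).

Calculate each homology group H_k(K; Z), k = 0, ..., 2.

We work with the vertex ordering 1 < 2 < 3 < 4 < 5 < 6. The simplices of K, each written with vertices in increasing order, are:

  0-simplices (6): [1], [2], [3], [4], [5], [6]
  1-simplices (15): [1,2], [1,3], [1,4], [1,5], [1,6], [2,3], [2,4], [2,5], [2,6], [3,4], [3,5], [3,6], [4,5], [4,6], [5,6]
  2-simplices (10): [1,2,3], [1,2,5], [1,3,6], [1,4,5], [1,4,6], [2,3,4], [2,4,6], [2,5,6], [3,4,5], [3,5,6]

giving chain groups C_0 ≅ Z^6, C_1 ≅ Z^15, C_2 ≅ Z^10.

∂_1: C_1 → C_0 is given by ∂[p,q] = [q] − [p]. For instance
  ∂[3,5] = [5] − [3].
The 6×15 boundary matrix has rank 5 and Smith normal form diag(1,1,1,1,1).

∂_2: C_2 → C_1 maps a triangle to the signed sum of its edges. For instance
  ∂[1,4,5] = [4,5] − [1,5] + [1,4],
  ∂[2,5,6] = [5,6] − [2,6] + [2,5].
The resulting 15×10 matrix has rank 10, and its Smith normal form has invariant factors (1,1,1,1,1,1,1,1,1,2).

Computing H_k = (kernel of ∂_k) / (image of ∂_{k+1}):

  H_0: rank C_0 − rank ∂_1 = 6 − 5 = 1, and the invariant factors of ∂_1 are all 1, so H_0 ≅ Z.
  H_1: rank ker ∂_1 − rank ∂_2 = (15 − 5) − 10 = 0, and ∂_2 has invariant factor 2 > 1, so H_1 ≅ Z_2.
  H_2: rank ker ∂_2 − rank ∂_3 = (10 − 10) − 0 = 0, and there is no ∂_3, so H_2 ≅ 0.

H_0 ≅ Z,  H_1 ≅ Z_2,  H_2 = 0.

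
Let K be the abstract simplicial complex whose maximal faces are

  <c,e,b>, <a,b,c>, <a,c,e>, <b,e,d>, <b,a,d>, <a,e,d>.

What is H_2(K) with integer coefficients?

H_2 = Z.

Order the vertices as a < b < c < d < e. Listing each simplex with vertices in this order, K has dimension 2 with simplices:

  0-simplices (5): a, b, c, d, e
  1-simplices (9): ab, ac, ad, ae, bc, bd, be, ce, de
  2-simplices (6): abc, abd, ace, ade, bce, bde

so the chain groups are C_0 ≅ Z^5, C_1 ≅ Z^9, C_2 ≅ Z^6.

∂_1: C_1 → C_0 maps an edge to its endpoints' difference, ∂[p,q] = q − p. For instance
  ∂ac = c − a.
This gives a 5×9 integer matrix of rank 4; reducing to Smith normal form yields diagonal entries (1,1,1,1).

The boundary map ∂_2: C_2 → C_1 sends each 2-simplex [p,q,r] to [q,r] − [p,r] + [p,q]. For instance
  ∂bde = de − be + bd,
  ∂ade = de − ae + ad.
The resulting 9×6 matrix has rank 5, and its Smith normal form has invariant factors (1,1,1,1,1).

From H_k ≅ ker(∂_k) / im(∂_{k+1}) we obtain:

  H_2: rank ker ∂_2 − rank ∂_3 = (6 − 5) − 0 = 1, and there is no ∂_3, so H_2 ≅ Z.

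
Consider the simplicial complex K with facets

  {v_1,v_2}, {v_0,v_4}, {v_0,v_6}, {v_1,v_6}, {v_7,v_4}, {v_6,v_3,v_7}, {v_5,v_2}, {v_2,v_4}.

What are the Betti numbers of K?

Fix the vertex order v_0 < v_1 < v_2 < v_3 < v_4 < v_5 < v_6 < v_7 and write every simplex with vertices in increasing order. Then dim K = 2 and the simplices of K are:

  0-simplices (8): [v_0], [v_1], [v_2], [v_3], [v_4], [v_5], [v_6], [v_7]
  1-simplices (10): [v_0,v_4], [v_0,v_6], [v_1,v_2], [v_1,v_6], [v_2,v_4], [v_2,v_5], [v_3,v_6], [v_3,v_7], [v_4,v_7], [v_6,v_7]
  2-simplices (1): [v_3,v_6,v_7]

giving chain groups C_0 ≅ Z^8, C_1 ≅ Z^10, C_2 ≅ Z^1.

The boundary map ∂_1: C_1 → C_0 sends each edge [p,q] (with p < q) to q − p. For instance
  ∂[v_1,v_6] = [v_6] − [v_1].
As a 8×10 matrix over Z this has rank 7, with invariant factors (1,1,1,1,1,1,1).

The boundary map ∂_2: C_2 → C_1 sends each 2-simplex [p,q,r] to [q,r] − [p,r] + [p,q]. For instance
  ∂[v_3,v_6,v_7] = [v_6,v_7] − [v_3,v_7] + [v_3,v_6].
The resulting 10×1 matrix has rank 1, and its Smith normal form has invariant factors (1).

Reading off H_k = ker ∂_k / im ∂_{k+1}:

  H_0: rank C_0 − rank ∂_1 = 8 − 7 = 1, and the invariant factors of ∂_1 are all 1, so H_0 = Z.
  H_1: rank ker ∂_1 − rank ∂_2 = (10 − 7) − 1 = 2, and the invariant factors of ∂_2 are all 1, so H_1 = Z^2.
  H_2: rank ker ∂_2 − rank ∂_3 = (1 − 1) − 0 = 0, and there is no ∂_3, so H_2 = 0.

Hence the Betti numbers are b_0 = 1, b_1 = 2, b_2 = 0.

b_0 = 1, b_1 = 2, b_2 = 0.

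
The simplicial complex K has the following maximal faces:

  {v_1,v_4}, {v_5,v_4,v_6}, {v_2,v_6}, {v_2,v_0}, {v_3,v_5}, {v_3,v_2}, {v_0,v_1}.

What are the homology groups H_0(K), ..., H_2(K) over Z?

We work with the vertex ordering v_0 < v_1 < v_2 < v_3 < v_4 < v_5 < v_6. The simplices of K, each written with vertices in increasing order, are:

  0-simplices (7): [v_0], [v_1], [v_2], [v_3], [v_4], [v_5], [v_6]
  1-simplices (9): [v_0,v_1], [v_0,v_2], [v_1,v_4], [v_2,v_3], [v_2,v_6], [v_3,v_5], [v_4,v_5], [v_4,v_6], [v_5,v_6]
  2-simplices (1): [v_4,v_5,v_6]

so the chain groups are C_0 ≅ Z^7, C_1 ≅ Z^9, C_2 ≅ Z^1.

∂_1: C_1 → C_0 sends each edge [p,q] (with p < q) to q − p.
The 7×9 boundary matrix has rank 6 and Smith normal form diag(1,1,1,1,1,1).

∂_2: C_2 → C_1 acts by ∂[p,q,r] = [q,r] − [p,r] + [p,q]. For instance
  ∂[v_4,v_5,v_6] = [v_5,v_6] − [v_4,v_6] + [v_4,v_5].
As a 9×1 matrix over Z this has rank 1, with invariant factors (1).

Now H_k = ker ∂_k / im ∂_{k+1}, so:

  H_0: rank C_0 − rank ∂_1 = 7 − 6 = 1, and the invariant factors of ∂_1 are all 1, so H_0 ≅ Z.
  H_1: rank ker ∂_1 − rank ∂_2 = (9 − 6) − 1 = 2, and the invariant factors of ∂_2 are all 1, so H_1 ≅ Z^2.
  H_2: rank ker ∂_2 − rank ∂_3 = (1 − 1) − 0 = 0, and there is no ∂_3, so H_2 ≅ 0.

As a check, the Euler characteristic is 7 − 9 + 1 = -1, which agrees with 1 − 2 + 0 = -1.

H_0 = Z,  H_1 = Z^2,  H_2 = 0.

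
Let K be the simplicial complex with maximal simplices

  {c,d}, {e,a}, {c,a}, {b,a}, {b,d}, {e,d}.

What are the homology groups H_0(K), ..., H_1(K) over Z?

H_0 ≅ Z,  H_1 ≅ Z^2.

Take the total order a < b < c < d < e on the vertex set. Then K (dimension 1) consists of the simplices:

  0-simplices (5): a, b, c, d, e
  1-simplices (6): ab, ac, ae, bd, cd, de

giving chain groups C_0 ≅ Z^5, C_1 ≅ Z^6.

The boundary map ∂_1: C_1 → C_0 is given by ∂[p,q] = [q] − [p]. For instance
  ∂de = e − d.
The 5×6 boundary matrix has rank 4 and Smith normal form diag(1,1,1,1).

Now H_k = ker ∂_k / im ∂_{k+1}, so:

  H_0: rank C_0 − rank ∂_1 = 5 − 4 = 1, and the invariant factors of ∂_1 are all 1, so H_0 = Z.
  H_1: rank ker ∂_1 − rank ∂_2 = (6 − 4) − 0 = 2, and there is no ∂_2, so H_1 = Z^2.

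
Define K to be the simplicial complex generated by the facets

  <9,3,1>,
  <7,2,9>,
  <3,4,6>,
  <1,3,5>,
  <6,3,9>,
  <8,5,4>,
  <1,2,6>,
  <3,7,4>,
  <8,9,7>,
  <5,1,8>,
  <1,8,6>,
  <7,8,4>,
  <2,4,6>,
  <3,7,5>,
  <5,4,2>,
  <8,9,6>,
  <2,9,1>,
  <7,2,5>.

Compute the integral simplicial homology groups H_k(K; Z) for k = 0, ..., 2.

H_0 ≅ Z,  H_1 ≅ Z ⊕ Z_2,  H_2 = 0.

We work with the vertex ordering 1 < 2 < 3 < 4 < 5 < 6 < 7 < 8 < 9. The simplices of K, each written with vertices in increasing order, are:

  0-simplices (9): [1], [2], [3], [4], [5], [6], [7], [8], [9]
  1-simplices (27): (27 of them)
  2-simplices (18): [1,2,6], [1,2,9], [1,3,5], [1,3,9], [1,5,8], [1,6,8], [2,4,5], [2,4,6], [2,5,7], [2,7,9], [3,4,6], [3,4,7], [3,5,7], [3,6,9], [4,5,8], [4,7,8], [6,8,9], [7,8,9]

Hence C_0 ≅ Z^9, C_1 ≅ Z^27, C_2 ≅ Z^18.

The boundary map ∂_1: C_1 → C_0 sends each edge [p,q] (with p < q) to q − p.
The resulting 9×27 matrix has rank 8, and its Smith normal form has invariant factors (1,1,1,1,1,1,1,1).

The boundary map ∂_2: C_2 → C_1 maps a triangle to the signed sum of its edges. For instance
  ∂[3,5,7] = [5,7] − [3,7] + [3,5],
  ∂[6,8,9] = [8,9] − [6,9] + [6,8].
The resulting 27×18 matrix has rank 18, and its Smith normal form has invariant factors (1,1,1,1,1,1,1,1,1,1,1,1,1,1,1,1,1,2).

Now H_k = ker ∂_k / im ∂_{k+1}, so:

  H_0: rank C_0 − rank ∂_1 = 9 − 8 = 1, and the invariant factors of ∂_1 are all 1, so H_0 ≅ Z.
  H_1: rank ker ∂_1 − rank ∂_2 = (27 − 8) − 18 = 1, and ∂_2 has invariant factor 2 > 1, so H_1 ≅ Z ⊕ Z_2.
  H_2: rank ker ∂_2 − rank ∂_3 = (18 − 18) − 0 = 0, and there is no ∂_3, so H_2 ≅ 0.

As a check, the Euler characteristic is 9 − 27 + 18 = 0, which agrees with 1 − 1 + 0 = 0.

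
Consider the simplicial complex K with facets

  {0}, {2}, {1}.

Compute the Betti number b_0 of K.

Take the total order 0 < 1 < 2 on the vertex set. Then K (dimension 0) consists of the simplices:

  0-simplices (3): [0], [1], [2]

giving chain groups C_0 ≅ Z^3.

Now H_k = ker ∂_k / im ∂_{k+1}, so:

  H_0: rank C_0 − rank ∂_1 = 3 − 0 = 3, and there is no ∂_1, so H_0 = Z^3.

Hence the Betti numbers are b_0 = 3.

b_0 = 3.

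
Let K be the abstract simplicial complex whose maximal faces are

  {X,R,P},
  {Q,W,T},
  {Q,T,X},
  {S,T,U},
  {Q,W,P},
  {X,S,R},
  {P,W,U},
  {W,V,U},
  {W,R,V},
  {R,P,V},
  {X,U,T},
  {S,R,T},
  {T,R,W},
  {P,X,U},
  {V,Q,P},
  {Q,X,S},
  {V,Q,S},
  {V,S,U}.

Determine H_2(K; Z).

H_2 ≅ 0.

Take the total order P < Q < R < S < T < U < V < W < X on the vertex set. Then K (dimension 2) consists of the simplices:

  0-simplices (9): P, Q, R, S, T, U, V, W, X
  1-simplices (27): PQ, PR, PU, PV, PW, PX, QS, QT, QV, QW, QX, RS, RT, RV, RW, RX, ST, SU, SV, SX, TU, TW, TX, UV, UW, UX, VW
  2-simplices (18): PQV, PQW, PRV, PRX, PUW, PUX, QSV, QSX, QTW, QTX, RST, RSX, RTW, RVW, STU, SUV, TUX, UVW

giving chain groups C_0 ≅ Z^9, C_1 ≅ Z^27, C_2 ≅ Z^18.

∂_1: C_1 → C_0 is given by ∂[p,q] = [q] − [p]. For instance
  ∂SX = X − S.
The 9×27 boundary matrix has rank 8 and Smith normal form diag(1,1,1,1,1,1,1,1).

The boundary map ∂_2: C_2 → C_1 acts by ∂[p,q,r] = [q,r] − [p,r] + [p,q]. For instance
  ∂RVW = VW − RW + RV,
  ∂PUX = UX − PX + PU.
The resulting 27×18 matrix has rank 18, and its Smith normal form has invariant factors (1,1,1,1,1,1,1,1,1,1,1,1,1,1,1,1,1,2).

From H_k ≅ ker(∂_k) / im(∂_{k+1}) we obtain:

  H_2: rank ker ∂_2 − rank ∂_3 = (18 − 18) − 0 = 0, and there is no ∂_3, so H_2 = 0.

(K is a triangulation of the Klein bottle.)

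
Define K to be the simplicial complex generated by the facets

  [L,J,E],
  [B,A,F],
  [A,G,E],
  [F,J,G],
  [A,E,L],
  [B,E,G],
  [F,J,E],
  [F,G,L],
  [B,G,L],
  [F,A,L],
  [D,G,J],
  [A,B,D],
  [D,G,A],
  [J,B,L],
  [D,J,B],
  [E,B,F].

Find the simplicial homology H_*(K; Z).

H_0 ≅ Z,  H_1 ≅ Z^2,  H_2 ≅ Z.

Take the total order A < B < D < E < F < G < J < L on the vertex set. Then K (dimension 2) consists of the simplices:

  0-simplices (8): A, B, D, E, F, G, J, L
  1-simplices (24): AB, AD, AE, AF, AG, AL, BD, BE, BF, BG, BJ, BL, DG, DJ, EF, EG, EJ, EL, FG, FJ, FL, GJ, GL, JL
  2-simplices (16): ABD, ABF, ADG, AEG, AEL, AFL, BDJ, BEF, BEG, BGL, BJL, DGJ, EFJ, EJL, FGJ, FGL

so the chain groups are C_0 ≅ Z^8, C_1 ≅ Z^24, C_2 ≅ Z^16.

∂_1: C_1 → C_0 is given by ∂[p,q] = [q] − [p].
This gives a 8×24 integer matrix of rank 7; reducing to Smith normal form yields diagonal entries (1,1,1,1,1,1,1).

The boundary map ∂_2: C_2 → C_1 maps a triangle to the signed sum of its edges. For instance
  ∂AFL = FL − AL + AF,
  ∂EFJ = FJ − EJ + EF.
The resulting 24×16 matrix has rank 15, and its Smith normal form has invariant factors (1,1,1,1,1,1,1,1,1,1,1,1,1,1,1).

Now H_k = ker ∂_k / im ∂_{k+1}, so:

  H_0: rank C_0 − rank ∂_1 = 8 − 7 = 1, and the invariant factors of ∂_1 are all 1, so H_0 = Z.
  H_1: rank ker ∂_1 − rank ∂_2 = (24 − 7) − 15 = 2, and the invariant factors of ∂_2 are all 1, so H_1 = Z^2.
  H_2: rank ker ∂_2 − rank ∂_3 = (16 − 15) − 0 = 1, and there is no ∂_3, so H_2 = Z.

As a check, the Euler characteristic is 8 − 24 + 16 = 0, which agrees with 1 − 2 + 1 = 0.
(K is a triangulation of the torus T^2.)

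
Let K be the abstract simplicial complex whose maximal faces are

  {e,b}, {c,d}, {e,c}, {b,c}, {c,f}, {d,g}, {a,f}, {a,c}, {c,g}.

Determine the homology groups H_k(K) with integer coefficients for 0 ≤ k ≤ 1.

Order the vertices as a < b < c < d < e < f < g. Listing each simplex with vertices in this order, K has dimension 1 with simplices:

  0-simplices (7): a, b, c, d, e, f, g
  1-simplices (9): ac, af, bc, be, cd, ce, cf, cg, dg

Hence C_0 ≅ Z^7, C_1 ≅ Z^9.

∂_1: C_1 → C_0 is given by ∂[p,q] = [q] − [p].
This gives a 7×9 integer matrix of rank 6; reducing to Smith normal form yields diagonal entries (1,1,1,1,1,1).

Now H_k = ker ∂_k / im ∂_{k+1}, so:

  H_0: rank C_0 − rank ∂_1 = 7 − 6 = 1, and the invariant factors of ∂_1 are all 1, so H_0 ≅ Z.
  H_1: rank ker ∂_1 − rank ∂_2 = (9 − 6) − 0 = 3, and there is no ∂_2, so H_1 ≅ Z^3.

As a check, the Euler characteristic is 7 − 9 = -2, which agrees with 1 − 3 = -2.

H_0 = Z,  H_1 = Z^3.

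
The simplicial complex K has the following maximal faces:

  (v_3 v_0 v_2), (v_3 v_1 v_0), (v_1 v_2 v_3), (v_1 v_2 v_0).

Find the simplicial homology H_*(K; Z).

K has 4 vertices, 6 edges, 4 triangles.
rank ∂_0 = 0, rank ∂_1 = 3 ⇒ b_0 = 4 − 0 − 3 = 1; all invariant factors of ∂_1 are 1 so no torsion. So H_0 ≅ Z.
rank ∂_1 = 3, rank ∂_2 = 3 ⇒ b_1 = 6 − 3 − 3 = 0; all invariant factors of ∂_2 are 1 so no torsion. So H_1 ≅ 0.
rank ∂_2 = 3, rank ∂_3 = 0 ⇒ b_2 = 4 − 3 − 0 = 1. So H_2 ≅ Z.

H_0 ≅ Z,  H_1 = 0,  H_2 ≅ Z.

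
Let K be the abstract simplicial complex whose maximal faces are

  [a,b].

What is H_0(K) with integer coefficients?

H_0 ≅ Z.

Order the vertices as a < b. Listing each simplex with vertices in this order, K has dimension 1 with simplices:

  0-simplices (2): a, b
  1-simplices (1): ab

so the chain groups are C_0 ≅ Z^2, C_1 ≅ Z^1.

∂_1: C_1 → C_0 is given by ∂[p,q] = [q] − [p]. For instance
  ∂ab = b − a.
The resulting 2×1 matrix has rank 1, and its Smith normal form has invariant factors (1).

Reading off H_k = ker ∂_k / im ∂_{k+1}:

  H_0: rank C_0 − rank ∂_1 = 2 − 1 = 1, and the invariant factors of ∂_1 are all 1, so H_0 ≅ Z.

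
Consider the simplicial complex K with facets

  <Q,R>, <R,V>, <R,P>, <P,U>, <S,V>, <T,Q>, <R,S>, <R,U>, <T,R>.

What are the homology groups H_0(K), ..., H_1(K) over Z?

H_0 = Z,  H_1 = Z^3.

Fix the vertex order P < Q < R < S < T < U < V and write every simplex with vertices in increasing order. Then dim K = 1 and the simplices of K are:

  0-simplices (7): P, Q, R, S, T, U, V
  1-simplices (9): PR, PU, QR, QT, RS, RT, RU, RV, SV

Hence C_0 ≅ Z^7, C_1 ≅ Z^9.

Boundary ∂_1: C_1 → C_0 is given by ∂[p,q] = [q] − [p]. For instance
  ∂RU = U − R.
As a 7×9 matrix over Z this has rank 6, with invariant factors (1,1,1,1,1,1).

From H_k ≅ ker(∂_k) / im(∂_{k+1}) we obtain:

  H_0: rank C_0 − rank ∂_1 = 7 − 6 = 1, and the invariant factors of ∂_1 are all 1, so H_0 ≅ Z.
  H_1: rank ker ∂_1 − rank ∂_2 = (9 − 6) − 0 = 3, and there is no ∂_2, so H_1 ≅ Z^3.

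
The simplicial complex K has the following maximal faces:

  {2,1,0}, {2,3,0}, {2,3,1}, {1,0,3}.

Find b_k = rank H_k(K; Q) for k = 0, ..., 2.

Fix the vertex order 0 < 1 < 2 < 3 and write every simplex with vertices in increasing order. Then dim K = 2 and the simplices of K are:

  0-simplices (4): [0], [1], [2], [3]
  1-simplices (6): [0,1], [0,2], [0,3], [1,2], [1,3], [2,3]
  2-simplices (4): [0,1,2], [0,1,3], [0,2,3], [1,2,3]

Hence C_0 ≅ Z^4, C_1 ≅ Z^6, C_2 ≅ Z^4.

∂_1: C_1 → C_0 sends each edge [p,q] (with p < q) to q − p. For instance
  ∂[0,1] = [1] − [0].
This gives a 4×6 integer matrix of rank 3; reducing to Smith normal form yields diagonal entries (1,1,1).

The boundary map ∂_2: C_2 → C_1 sends each 2-simplex [p,q,r] to [q,r] − [p,r] + [p,q]. For instance
  ∂[0,2,3] = [2,3] − [0,3] + [0,2],
  ∂[0,1,3] = [1,3] − [0,3] + [0,1].
The resulting 6×4 matrix has rank 3, and its Smith normal form has invariant factors (1,1,1).

Computing H_k = (kernel of ∂_k) / (image of ∂_{k+1}):

  H_0: rank C_0 − rank ∂_1 = 4 − 3 = 1, and the invariant factors of ∂_1 are all 1, so H_0 ≅ Z.
  H_1: rank ker ∂_1 − rank ∂_2 = (6 − 3) − 3 = 0, and the invariant factors of ∂_2 are all 1, so H_1 ≅ 0.
  H_2: rank ker ∂_2 − rank ∂_3 = (4 − 3) − 0 = 1, and there is no ∂_3, so H_2 ≅ Z.

(K is a triangulation of the 2-sphere S^2.)

Hence the Betti numbers are b_0 = 1, b_1 = 0, b_2 = 1.

b_0 = 1, b_1 = 0, b_2 = 1.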